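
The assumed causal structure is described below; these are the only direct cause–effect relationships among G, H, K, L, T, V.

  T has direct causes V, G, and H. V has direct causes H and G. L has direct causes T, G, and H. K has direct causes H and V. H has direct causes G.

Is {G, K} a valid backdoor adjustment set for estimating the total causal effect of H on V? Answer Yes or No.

Backdoor paths from H to V (paths whose first edge points into H):
  P1: H <- G -> V
  P2: H <- G -> T <- V
  P3: H <- G -> L <- T <- V
Condition 1 (no descendant of H in the set): FAILS — K is a descendant of H.
Condition 2 (every backdoor path blocked by {G, K}):
  P1: blocked at fork node G ∈ conditioning set.
  P2: blocked at fork node G ∈ conditioning set.
  P3: blocked at fork node G ∈ conditioning set.
{G, K} does not satisfy the backdoor criterion.

No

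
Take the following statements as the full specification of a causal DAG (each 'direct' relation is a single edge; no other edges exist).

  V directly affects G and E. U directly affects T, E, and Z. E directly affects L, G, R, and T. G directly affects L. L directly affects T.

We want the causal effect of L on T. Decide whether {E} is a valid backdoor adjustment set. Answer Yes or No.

No

Backdoor paths from L to T (paths whose first edge points into L):
  P1: L <- E <- U -> T
  P2: L <- E -> T
  P3: L <- G <- V -> E <- U -> T
  P4: L <- G <- V -> E -> T
  P5: L <- G <- E <- U -> T
  P6: L <- G <- E -> T
Condition 1 (no descendant of L in the set): holds — descendants of L are {T}; none are in {E}.
Condition 2 (every backdoor path blocked by {E}):
  P1: blocked at chain node E ∈ conditioning set.
  P2: blocked at fork node E ∈ conditioning set.
  P3: open — collider(s) E are conditioned on (or have a conditioned descendant) and no non-collider on the path is in the set.
  P4: blocked at chain node E ∈ conditioning set.
  P5: blocked at chain node E ∈ conditioning set.
  P6: blocked at fork node E ∈ conditioning set.
{E} does not satisfy the backdoor criterion.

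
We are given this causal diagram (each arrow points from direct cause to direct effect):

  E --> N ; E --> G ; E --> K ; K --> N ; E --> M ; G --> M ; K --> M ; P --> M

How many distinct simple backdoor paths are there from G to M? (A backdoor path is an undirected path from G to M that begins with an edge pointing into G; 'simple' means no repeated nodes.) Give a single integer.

3

A backdoor path from G to M is any simple undirected path whose first edge points into G (i.e. leaves G via a parent).
Parents of G: {E}.
Enumerating:
  P1: G <- E -> K -> M
  P2: G <- E -> M
  P3: G <- E -> N <- K -> M
That exhausts the simple backdoor paths. Count: 3.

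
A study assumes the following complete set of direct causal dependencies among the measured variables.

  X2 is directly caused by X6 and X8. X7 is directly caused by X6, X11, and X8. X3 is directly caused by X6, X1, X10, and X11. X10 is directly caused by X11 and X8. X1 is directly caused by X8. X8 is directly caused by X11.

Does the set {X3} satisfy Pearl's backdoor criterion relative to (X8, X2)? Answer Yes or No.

Backdoor paths from X8 to X2 (paths whose first edge points into X8):
  P1: X8 <- X11 -> X10 -> X3 <- X6 -> X2
  P2: X8 <- X11 -> X7 <- X6 -> X2
  P3: X8 <- X11 -> X3 <- X6 -> X2
Condition 1 (no descendant of X8 in the set): FAILS — X3 is a descendant of X8.
Condition 2 (every backdoor path blocked by {X3}):
  P1: open — collider(s) X3 are conditioned on (or have a conditioned descendant) and no non-collider on the path is in the set.
  P2: blocked at collider X7 (neither it nor any descendant is in the conditioning set).
  P3: open — collider(s) X3 are conditioned on (or have a conditioned descendant) and no non-collider on the path is in the set.
{X3} does not satisfy the backdoor criterion.

No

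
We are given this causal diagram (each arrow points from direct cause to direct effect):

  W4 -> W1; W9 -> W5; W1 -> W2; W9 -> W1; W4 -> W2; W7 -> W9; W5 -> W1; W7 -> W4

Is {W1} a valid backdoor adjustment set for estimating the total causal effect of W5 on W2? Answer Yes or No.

No

Backdoor paths from W5 to W2 (paths whose first edge points into W5):
  P1: W5 <- W9 <- W7 -> W4 -> W1 -> W2
  P2: W5 <- W9 <- W7 -> W4 -> W2
  P3: W5 <- W9 -> W1 <- W4 -> W2
  P4: W5 <- W9 -> W1 -> W2
Condition 1 (no descendant of W5 in the set): FAILS — W1 is a descendant of W5.
Condition 2 (every backdoor path blocked by {W1}):
  P1: blocked at chain node W1 ∈ conditioning set.
  P2: open — no interior node is in the conditioning set.
  P3: open — collider(s) W1 are conditioned on (or have a conditioned descendant) and no non-collider on the path is in the set.
  P4: blocked at chain node W1 ∈ conditioning set.
{W1} does not satisfy the backdoor criterion.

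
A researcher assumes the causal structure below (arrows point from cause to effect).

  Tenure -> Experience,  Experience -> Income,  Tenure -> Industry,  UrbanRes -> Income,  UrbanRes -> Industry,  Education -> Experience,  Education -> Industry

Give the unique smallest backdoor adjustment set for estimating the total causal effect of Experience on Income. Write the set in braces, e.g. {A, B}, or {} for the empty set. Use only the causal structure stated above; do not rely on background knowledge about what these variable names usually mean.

{}

Variables eligible for adjustment (non-descendants of Experience, excluding Experience and Income): {Education, Industry, Tenure, UrbanRes}.
Backdoor paths from Experience to Income:
  P1: Experience <- Tenure -> Industry <- UrbanRes -> Income
  P2: Experience <- Education -> Industry <- UrbanRes -> Income
Each backdoor path contains an unconditioned collider, so every path is already blocked with the empty conditioning set:
  P1: blocked at collider Industry (neither it nor any descendant is in the conditioning set).
  P2: blocked at collider Industry (neither it nor any descendant is in the conditioning set).
The empty set is therefore the unique smallest valid set.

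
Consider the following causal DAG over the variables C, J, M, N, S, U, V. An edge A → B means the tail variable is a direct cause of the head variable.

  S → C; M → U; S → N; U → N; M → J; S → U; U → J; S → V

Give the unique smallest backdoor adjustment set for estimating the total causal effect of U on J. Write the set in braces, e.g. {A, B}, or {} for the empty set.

{M}

Variables eligible for adjustment (non-descendants of U, excluding U and J): {C, M, S, V}.
Backdoor paths from U to J:
  P1: U <- M -> J
The empty set is not sufficient: P1 (U <- M -> J) has no collider blocking it and no conditioned non-collider, so it is open.
Try {M}:
  P1: blocked at fork node M ∈ conditioning set.
{M} contains no descendant of U and blocks every backdoor path.
No other singleton works — e.g. {S} leaves P1 open — so {M} is the unique smallest valid adjustment set.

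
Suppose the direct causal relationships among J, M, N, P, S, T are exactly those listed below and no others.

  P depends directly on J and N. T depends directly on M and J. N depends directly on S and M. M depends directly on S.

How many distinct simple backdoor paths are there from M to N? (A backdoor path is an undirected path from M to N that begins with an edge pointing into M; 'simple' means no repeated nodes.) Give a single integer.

1

A backdoor path from M to N is any simple undirected path whose first edge points into M (i.e. leaves M via a parent).
Parents of M: {S}.
Enumerating:
  P1: M <- S -> N
That exhausts the simple backdoor paths. Count: 1.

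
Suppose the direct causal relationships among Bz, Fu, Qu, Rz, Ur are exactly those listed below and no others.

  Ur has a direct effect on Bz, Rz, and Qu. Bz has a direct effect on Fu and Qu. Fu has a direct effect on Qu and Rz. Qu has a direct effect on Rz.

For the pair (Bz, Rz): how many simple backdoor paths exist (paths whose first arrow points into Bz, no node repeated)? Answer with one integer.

A backdoor path from Bz to Rz is any simple undirected path whose first edge points into Bz (i.e. leaves Bz via a parent).
Parents of Bz: {Ur}.
Enumerating:
  P1: Bz <- Ur -> Qu <- Fu -> Rz
  P2: Bz <- Ur -> Qu -> Rz
  P3: Bz <- Ur -> Rz
That exhausts the simple backdoor paths. Count: 3.

3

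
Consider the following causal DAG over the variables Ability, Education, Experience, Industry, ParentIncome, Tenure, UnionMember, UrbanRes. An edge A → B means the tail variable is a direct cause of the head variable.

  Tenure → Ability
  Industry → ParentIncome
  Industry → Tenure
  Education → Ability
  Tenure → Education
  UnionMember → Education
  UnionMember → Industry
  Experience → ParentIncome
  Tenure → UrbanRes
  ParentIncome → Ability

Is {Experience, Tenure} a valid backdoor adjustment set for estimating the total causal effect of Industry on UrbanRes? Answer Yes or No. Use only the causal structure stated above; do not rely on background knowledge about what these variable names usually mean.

No

Backdoor paths from Industry to UrbanRes (paths whose first edge points into Industry):
  P1: Industry <- UnionMember -> Education <- Tenure -> UrbanRes
  P2: Industry <- UnionMember -> Education -> Ability <- Tenure -> UrbanRes
Condition 1 (no descendant of Industry in the set): FAILS — Tenure is a descendant of Industry.
Condition 2 (every backdoor path blocked by {Experience, Tenure}):
  P1: blocked at collider Education (neither it nor any descendant is in the conditioning set).
  P2: blocked at collider Ability (neither it nor any descendant is in the conditioning set).
{Experience, Tenure} does not satisfy the backdoor criterion.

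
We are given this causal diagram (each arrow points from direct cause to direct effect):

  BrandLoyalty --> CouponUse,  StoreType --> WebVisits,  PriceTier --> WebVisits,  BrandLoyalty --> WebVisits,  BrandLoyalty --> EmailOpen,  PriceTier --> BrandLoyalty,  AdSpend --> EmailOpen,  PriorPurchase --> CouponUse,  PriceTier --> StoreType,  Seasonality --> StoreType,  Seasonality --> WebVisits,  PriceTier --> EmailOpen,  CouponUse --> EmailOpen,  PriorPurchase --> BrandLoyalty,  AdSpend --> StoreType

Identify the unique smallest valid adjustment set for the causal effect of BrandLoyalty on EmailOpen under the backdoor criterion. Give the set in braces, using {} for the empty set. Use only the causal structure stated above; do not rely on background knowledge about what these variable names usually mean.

Variables eligible for adjustment (non-descendants of BrandLoyalty, excluding BrandLoyalty and EmailOpen): {AdSpend, PriceTier, PriorPurchase, Seasonality, StoreType}.
Backdoor paths from BrandLoyalty to EmailOpen:
  P1: BrandLoyalty <- PriceTier -> StoreType <- AdSpend -> EmailOpen
  P2: BrandLoyalty <- PriceTier -> WebVisits <- Seasonality -> StoreType <- AdSpend -> EmailOpen
  P3: BrandLoyalty <- PriceTier -> WebVisits <- StoreType <- AdSpend -> EmailOpen
  P4: BrandLoyalty <- PriceTier -> EmailOpen
  P5: BrandLoyalty <- PriorPurchase -> CouponUse -> EmailOpen
The empty set is not sufficient: P4 (BrandLoyalty <- PriceTier -> EmailOpen) has no collider blocking it and no conditioned non-collider, so it is open.
Try {PriceTier, PriorPurchase}:
  P1: blocked at fork node PriceTier ∈ conditioning set.
  P2: blocked at fork node PriceTier ∈ conditioning set.
  P3: blocked at fork node PriceTier ∈ conditioning set.
  P4: blocked at fork node PriceTier ∈ conditioning set.
  P5: blocked at fork node PriorPurchase ∈ conditioning set.
{PriceTier, PriorPurchase} contains no descendant of BrandLoyalty and blocks every backdoor path.
Every element of {PriceTier, PriorPurchase} is needed (dropping PriceTier leaves P4 open; dropping PriorPurchase leaves P5 open), so no proper subset is valid.
Among all size-2 subsets of the eligible variables, only {PriceTier, PriorPurchase} blocks every backdoor path, so it is the unique smallest valid adjustment set.

{PriceTier, PriorPurchase}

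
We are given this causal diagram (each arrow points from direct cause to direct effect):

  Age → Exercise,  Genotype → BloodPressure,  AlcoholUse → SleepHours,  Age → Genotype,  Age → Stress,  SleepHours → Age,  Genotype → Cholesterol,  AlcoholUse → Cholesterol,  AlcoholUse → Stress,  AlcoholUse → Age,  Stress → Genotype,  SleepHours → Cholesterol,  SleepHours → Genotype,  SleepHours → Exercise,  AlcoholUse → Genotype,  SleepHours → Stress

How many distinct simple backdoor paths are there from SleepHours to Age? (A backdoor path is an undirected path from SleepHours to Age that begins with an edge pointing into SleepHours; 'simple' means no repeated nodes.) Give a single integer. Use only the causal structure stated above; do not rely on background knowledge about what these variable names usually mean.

7

A backdoor path from SleepHours to Age is any simple undirected path whose first edge points into SleepHours (i.e. leaves SleepHours via a parent).
Parents of SleepHours: {AlcoholUse}.
Enumerating:
  P1: SleepHours <- AlcoholUse -> Age
  P2: SleepHours <- AlcoholUse -> Stress <- Age
  P3: SleepHours <- AlcoholUse -> Stress -> Genotype <- Age
  P4: SleepHours <- AlcoholUse -> Genotype <- Age
  P5: SleepHours <- AlcoholUse -> Genotype <- Stress <- Age
  P6: SleepHours <- AlcoholUse -> Cholesterol <- Genotype <- Age
  P7: SleepHours <- AlcoholUse -> Cholesterol <- Genotype <- Stress <- Age
That exhausts the simple backdoor paths. Count: 7.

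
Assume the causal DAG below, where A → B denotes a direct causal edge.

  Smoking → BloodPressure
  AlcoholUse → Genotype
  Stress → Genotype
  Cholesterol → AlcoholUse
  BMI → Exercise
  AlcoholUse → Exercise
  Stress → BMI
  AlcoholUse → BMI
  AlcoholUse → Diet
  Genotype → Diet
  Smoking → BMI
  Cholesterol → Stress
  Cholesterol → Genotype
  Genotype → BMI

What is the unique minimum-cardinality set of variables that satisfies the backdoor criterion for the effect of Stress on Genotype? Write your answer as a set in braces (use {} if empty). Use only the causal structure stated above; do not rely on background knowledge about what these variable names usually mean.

{Cholesterol}

Variables eligible for adjustment (non-descendants of Stress, excluding Stress and Genotype): {AlcoholUse, BloodPressure, Cholesterol, Smoking}.
Backdoor paths from Stress to Genotype:
  P1: Stress <- Cholesterol -> AlcoholUse -> Genotype
  P2: Stress <- Cholesterol -> AlcoholUse -> Diet <- Genotype
  P3: Stress <- Cholesterol -> AlcoholUse -> BMI <- Genotype
  P4: Stress <- Cholesterol -> AlcoholUse -> Exercise <- BMI <- Genotype
  P5: Stress <- Cholesterol -> Genotype
The empty set is not sufficient: P1 (Stress <- Cholesterol -> AlcoholUse -> Genotype) has no collider blocking it and no conditioned non-collider, so it is open.
Try {Cholesterol}:
  P1: blocked at fork node Cholesterol ∈ conditioning set.
  P2: blocked at fork node Cholesterol ∈ conditioning set.
  P3: blocked at fork node Cholesterol ∈ conditioning set.
  P4: blocked at fork node Cholesterol ∈ conditioning set.
  P5: blocked at fork node Cholesterol ∈ conditioning set.
{Cholesterol} contains no descendant of Stress and blocks every backdoor path.
No other singleton works — e.g. {AlcoholUse} leaves P5 open — so {Cholesterol} is the unique smallest valid adjustment set.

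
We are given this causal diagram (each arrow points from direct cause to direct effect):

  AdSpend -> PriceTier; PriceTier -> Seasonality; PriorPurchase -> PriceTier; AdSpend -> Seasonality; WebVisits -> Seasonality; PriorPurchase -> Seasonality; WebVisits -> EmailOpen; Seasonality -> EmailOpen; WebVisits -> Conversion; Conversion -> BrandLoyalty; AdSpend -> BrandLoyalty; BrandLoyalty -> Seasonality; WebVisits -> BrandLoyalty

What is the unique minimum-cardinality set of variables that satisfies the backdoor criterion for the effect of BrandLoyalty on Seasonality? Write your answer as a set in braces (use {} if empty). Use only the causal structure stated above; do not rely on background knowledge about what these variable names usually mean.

Variables eligible for adjustment (non-descendants of BrandLoyalty, excluding BrandLoyalty and Seasonality): {AdSpend, Conversion, PriceTier, PriorPurchase, WebVisits}.
Backdoor paths from BrandLoyalty to Seasonality:
  P1: BrandLoyalty <- AdSpend -> PriceTier <- PriorPurchase -> Seasonality
  P2: BrandLoyalty <- AdSpend -> PriceTier -> Seasonality
  P3: BrandLoyalty <- AdSpend -> Seasonality
  P4: BrandLoyalty <- WebVisits -> Seasonality
  P5: BrandLoyalty <- WebVisits -> EmailOpen <- Seasonality
  P6: BrandLoyalty <- Conversion <- WebVisits -> Seasonality
  P7: BrandLoyalty <- Conversion <- WebVisits -> EmailOpen <- Seasonality
The empty set is not sufficient: P2 (BrandLoyalty <- AdSpend -> PriceTier -> Seasonality) has no collider blocking it and no conditioned non-collider, so it is open.
Try {AdSpend, WebVisits}:
  P1: blocked at fork node AdSpend ∈ conditioning set.
  P2: blocked at fork node AdSpend ∈ conditioning set.
  P3: blocked at fork node AdSpend ∈ conditioning set.
  P4: blocked at fork node WebVisits ∈ conditioning set.
  P5: blocked at fork node WebVisits ∈ conditioning set.
  P6: blocked at fork node WebVisits ∈ conditioning set.
  P7: blocked at fork node WebVisits ∈ conditioning set.
{AdSpend, WebVisits} contains no descendant of BrandLoyalty and blocks every backdoor path.
Every element of {AdSpend, WebVisits} is needed (dropping AdSpend leaves P2 open; dropping WebVisits leaves P4 open), so no proper subset is valid.
Among all size-2 subsets of the eligible variables, only {AdSpend, WebVisits} blocks every backdoor path, so it is the unique smallest valid adjustment set.

{AdSpend, WebVisits}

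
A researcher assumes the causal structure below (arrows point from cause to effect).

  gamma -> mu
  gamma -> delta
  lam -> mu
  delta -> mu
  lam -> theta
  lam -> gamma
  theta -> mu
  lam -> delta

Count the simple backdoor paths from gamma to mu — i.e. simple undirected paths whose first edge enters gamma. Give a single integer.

3

A backdoor path from gamma to mu is any simple undirected path whose first edge points into gamma (i.e. leaves gamma via a parent).
Parents of gamma: {lam}.
Enumerating:
  P1: gamma <- lam -> delta -> mu
  P2: gamma <- lam -> theta -> mu
  P3: gamma <- lam -> mu
That exhausts the simple backdoor paths. Count: 3.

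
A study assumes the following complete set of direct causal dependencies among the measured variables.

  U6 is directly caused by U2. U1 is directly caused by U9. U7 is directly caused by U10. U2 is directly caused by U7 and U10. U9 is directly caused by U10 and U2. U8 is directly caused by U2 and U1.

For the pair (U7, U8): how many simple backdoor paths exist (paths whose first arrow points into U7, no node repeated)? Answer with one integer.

4

A backdoor path from U7 to U8 is any simple undirected path whose first edge points into U7 (i.e. leaves U7 via a parent).
Parents of U7: {U10}.
Enumerating:
  P1: U7 <- U10 -> U2 -> U9 -> U1 -> U8
  P2: U7 <- U10 -> U2 -> U8
  P3: U7 <- U10 -> U9 <- U2 -> U8
  P4: U7 <- U10 -> U9 -> U1 -> U8
That exhausts the simple backdoor paths. Count: 4.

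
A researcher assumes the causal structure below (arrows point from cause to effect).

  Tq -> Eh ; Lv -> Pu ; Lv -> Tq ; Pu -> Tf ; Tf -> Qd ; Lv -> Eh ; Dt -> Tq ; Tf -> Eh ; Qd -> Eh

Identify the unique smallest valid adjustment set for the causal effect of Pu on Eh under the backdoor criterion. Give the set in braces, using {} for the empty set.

Variables eligible for adjustment (non-descendants of Pu, excluding Pu and Eh): {Dt, Lv, Tq}.
Backdoor paths from Pu to Eh:
  P1: Pu <- Lv -> Tq -> Eh
  P2: Pu <- Lv -> Eh
The empty set is not sufficient: P1 (Pu <- Lv -> Tq -> Eh) has no collider blocking it and no conditioned non-collider, so it is open.
Try {Lv}:
  P1: blocked at fork node Lv ∈ conditioning set.
  P2: blocked at fork node Lv ∈ conditioning set.
{Lv} contains no descendant of Pu and blocks every backdoor path.
No other singleton works — e.g. {Dt} leaves P1 open — so {Lv} is the unique smallest valid adjustment set.

{Lv}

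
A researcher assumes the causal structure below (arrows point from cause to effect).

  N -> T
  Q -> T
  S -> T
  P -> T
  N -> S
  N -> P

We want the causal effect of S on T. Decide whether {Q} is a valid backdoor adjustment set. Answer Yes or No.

No

Backdoor paths from S to T (paths whose first edge points into S):
  P1: S <- N -> P -> T
  P2: S <- N -> T
Condition 1 (no descendant of S in the set): holds — descendants of S are {T}; none are in {Q}.
Condition 2 (every backdoor path blocked by {Q}):
  P1: open — no interior node is in the conditioning set.
  P2: open — no interior node is in the conditioning set.
{Q} does not satisfy the backdoor criterion.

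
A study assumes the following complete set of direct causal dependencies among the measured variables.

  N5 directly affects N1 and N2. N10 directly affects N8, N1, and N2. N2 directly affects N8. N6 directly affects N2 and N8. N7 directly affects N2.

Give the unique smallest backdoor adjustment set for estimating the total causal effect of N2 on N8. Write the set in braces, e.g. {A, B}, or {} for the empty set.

Variables eligible for adjustment (non-descendants of N2, excluding N2 and N8): {N1, N10, N5, N6, N7}.
Backdoor paths from N2 to N8:
  P1: N2 <- N10 -> N8
  P2: N2 <- N5 -> N1 <- N10 -> N8
  P3: N2 <- N6 -> N8
The empty set is not sufficient: P1 (N2 <- N10 -> N8) has no collider blocking it and no conditioned non-collider, so it is open.
Try {N10, N6}:
  P1: blocked at fork node N10 ∈ conditioning set.
  P2: blocked at collider N1 (neither it nor any descendant is in the conditioning set).
  P3: blocked at fork node N6 ∈ conditioning set.
{N10, N6} contains no descendant of N2 and blocks every backdoor path.
Every element of {N10, N6} is needed (dropping N10 leaves P1 open; dropping N6 leaves P3 open), so no proper subset is valid.
Among all size-2 subsets of the eligible variables, only {N10, N6} blocks every backdoor path, so it is the unique smallest valid adjustment set.

{N10, N6}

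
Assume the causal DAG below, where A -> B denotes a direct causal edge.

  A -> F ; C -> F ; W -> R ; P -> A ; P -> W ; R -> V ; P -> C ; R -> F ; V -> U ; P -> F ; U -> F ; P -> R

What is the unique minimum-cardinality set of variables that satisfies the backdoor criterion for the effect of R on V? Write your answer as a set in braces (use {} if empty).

Variables eligible for adjustment (non-descendants of R, excluding R and V): {A, C, P, W}.
Backdoor paths from R to V:
  P1: R <- P -> C -> F <- U <- V
  P2: R <- P -> A -> F <- U <- V
  P3: R <- P -> F <- U <- V
  P4: R <- W <- P -> C -> F <- U <- V
  P5: R <- W <- P -> A -> F <- U <- V
  P6: R <- W <- P -> F <- U <- V
Each backdoor path contains an unconditioned collider, so every path is already blocked with the empty conditioning set:
  P1: blocked at collider F (neither it nor any descendant is in the conditioning set).
  P2: blocked at collider F (neither it nor any descendant is in the conditioning set).
  P3: blocked at collider F (neither it nor any descendant is in the conditioning set).
  P4: blocked at collider F (neither it nor any descendant is in the conditioning set).
  P5: blocked at collider F (neither it nor any descendant is in the conditioning set).
  P6: blocked at collider F (neither it nor any descendant is in the conditioning set).
The empty set is therefore the unique smallest valid set.

{}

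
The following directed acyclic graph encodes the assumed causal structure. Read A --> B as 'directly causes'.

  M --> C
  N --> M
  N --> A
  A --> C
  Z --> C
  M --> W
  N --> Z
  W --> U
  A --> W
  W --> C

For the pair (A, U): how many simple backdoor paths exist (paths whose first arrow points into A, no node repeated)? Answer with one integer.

4

A backdoor path from A to U is any simple undirected path whose first edge points into A (i.e. leaves A via a parent).
Parents of A: {N}.
Enumerating:
  P1: A <- N -> M -> W -> U
  P2: A <- N -> M -> C <- W -> U
  P3: A <- N -> Z -> C <- M -> W -> U
  P4: A <- N -> Z -> C <- W -> U
That exhausts the simple backdoor paths. Count: 4.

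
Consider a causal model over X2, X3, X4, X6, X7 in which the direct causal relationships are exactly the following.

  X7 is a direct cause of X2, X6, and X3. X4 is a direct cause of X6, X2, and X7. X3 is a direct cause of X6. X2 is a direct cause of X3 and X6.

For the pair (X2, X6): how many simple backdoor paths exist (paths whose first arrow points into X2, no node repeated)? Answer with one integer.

A backdoor path from X2 to X6 is any simple undirected path whose first edge points into X2 (i.e. leaves X2 via a parent).
Parents of X2: {X4, X7}.
Enumerating:
  P1: X2 <- X4 -> X7 -> X3 -> X6
  P2: X2 <- X4 -> X7 -> X6
  P3: X2 <- X4 -> X6
  P4: X2 <- X7 <- X4 -> X6
  P5: X2 <- X7 -> X3 -> X6
  P6: X2 <- X7 -> X6
That exhausts the simple backdoor paths. Count: 6.

6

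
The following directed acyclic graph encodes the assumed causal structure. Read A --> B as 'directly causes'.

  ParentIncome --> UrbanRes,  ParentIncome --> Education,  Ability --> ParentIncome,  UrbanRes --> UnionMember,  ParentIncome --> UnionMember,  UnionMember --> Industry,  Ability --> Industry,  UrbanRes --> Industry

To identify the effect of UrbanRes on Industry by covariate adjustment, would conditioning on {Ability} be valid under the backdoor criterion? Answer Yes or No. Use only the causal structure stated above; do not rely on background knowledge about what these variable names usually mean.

Backdoor paths from UrbanRes to Industry (paths whose first edge points into UrbanRes):
  P1: UrbanRes <- ParentIncome <- Ability -> Industry
  P2: UrbanRes <- ParentIncome -> UnionMember -> Industry
Condition 1 (no descendant of UrbanRes in the set): holds — descendants of UrbanRes are {Industry, UnionMember}; none are in {Ability}.
Condition 2 (every backdoor path blocked by {Ability}):
  P1: blocked at fork node Ability ∈ conditioning set.
  P2: open — no interior node is in the conditioning set.
{Ability} does not satisfy the backdoor criterion.

No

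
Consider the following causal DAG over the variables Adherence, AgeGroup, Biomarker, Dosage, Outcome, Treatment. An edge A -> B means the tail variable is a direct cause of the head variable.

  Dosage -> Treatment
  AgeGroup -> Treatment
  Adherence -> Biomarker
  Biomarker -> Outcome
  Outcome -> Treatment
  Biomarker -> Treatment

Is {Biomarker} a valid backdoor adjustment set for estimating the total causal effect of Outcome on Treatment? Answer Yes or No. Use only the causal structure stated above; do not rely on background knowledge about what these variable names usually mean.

Yes

Backdoor paths from Outcome to Treatment (paths whose first edge points into Outcome):
  P1: Outcome <- Biomarker -> Treatment
Condition 1 (no descendant of Outcome in the set): holds — descendants of Outcome are {Treatment}; none are in {Biomarker}.
Condition 2 (every backdoor path blocked by {Biomarker}):
  P1: blocked at fork node Biomarker ∈ conditioning set.
{Biomarker} satisfies the backdoor criterion.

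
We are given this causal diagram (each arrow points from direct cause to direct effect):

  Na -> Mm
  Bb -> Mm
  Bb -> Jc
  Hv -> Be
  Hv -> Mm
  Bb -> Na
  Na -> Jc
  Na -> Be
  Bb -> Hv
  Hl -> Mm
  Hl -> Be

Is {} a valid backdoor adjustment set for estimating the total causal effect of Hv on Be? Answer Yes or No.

No

Backdoor paths from Hv to Be (paths whose first edge points into Hv):
  P1: Hv <- Bb -> Na -> Mm <- Hl -> Be
  P2: Hv <- Bb -> Na -> Be
  P3: Hv <- Bb -> Mm <- Hl -> Be
  P4: Hv <- Bb -> Mm <- Na -> Be
  P5: Hv <- Bb -> Jc <- Na -> Mm <- Hl -> Be
  P6: Hv <- Bb -> Jc <- Na -> Be
Condition 1 (no descendant of Hv in the set): holds — descendants of Hv are {Be, Mm}; none are in {}.
Condition 2 (every backdoor path blocked by {}):
  P1: blocked at collider Mm (neither it nor any descendant is in the conditioning set).
  P2: open — no interior node is in the conditioning set.
  P3: blocked at collider Mm (neither it nor any descendant is in the conditioning set).
  P4: blocked at collider Mm (neither it nor any descendant is in the conditioning set).
  P5: blocked at collider Jc (neither it nor any descendant is in the conditioning set).
  P6: blocked at collider Jc (neither it nor any descendant is in the conditioning set).
{} does not satisfy the backdoor criterion.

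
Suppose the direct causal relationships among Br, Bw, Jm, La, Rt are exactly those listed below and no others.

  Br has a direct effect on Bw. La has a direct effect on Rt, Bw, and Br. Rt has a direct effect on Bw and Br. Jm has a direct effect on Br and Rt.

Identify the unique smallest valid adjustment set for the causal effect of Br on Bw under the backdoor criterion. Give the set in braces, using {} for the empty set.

Variables eligible for adjustment (non-descendants of Br, excluding Br and Bw): {Jm, La, Rt}.
Backdoor paths from Br to Bw:
  P1: Br <- Jm -> Rt <- La -> Bw
  P2: Br <- Jm -> Rt -> Bw
  P3: Br <- La -> Rt -> Bw
  P4: Br <- La -> Bw
  P5: Br <- Rt <- La -> Bw
  P6: Br <- Rt -> Bw
The empty set is not sufficient: P2 (Br <- Jm -> Rt -> Bw) has no collider blocking it and no conditioned non-collider, so it is open.
Try {La, Rt}:
  P1: blocked at fork node La ∈ conditioning set.
  P2: blocked at chain node Rt ∈ conditioning set.
  P3: blocked at fork node La ∈ conditioning set.
  P4: blocked at fork node La ∈ conditioning set.
  P5: blocked at chain node Rt ∈ conditioning set.
  P6: blocked at fork node Rt ∈ conditioning set.
{La, Rt} contains no descendant of Br and blocks every backdoor path.
Every element of {La, Rt} is needed (dropping La leaves P1 open; dropping Rt leaves P2 open), so no proper subset is valid.
Among all size-2 subsets of the eligible variables, only {La, Rt} blocks every backdoor path, so it is the unique smallest valid adjustment set.

{La, Rt}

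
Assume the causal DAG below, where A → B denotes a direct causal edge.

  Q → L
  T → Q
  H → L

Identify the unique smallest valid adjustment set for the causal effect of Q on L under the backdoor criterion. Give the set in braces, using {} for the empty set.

Variables eligible for adjustment (non-descendants of Q, excluding Q and L): {H, T}.
Backdoor paths from Q to L:
  (none)
With no backdoor paths the empty set already satisfies the criterion, and it is trivially minimal.

{}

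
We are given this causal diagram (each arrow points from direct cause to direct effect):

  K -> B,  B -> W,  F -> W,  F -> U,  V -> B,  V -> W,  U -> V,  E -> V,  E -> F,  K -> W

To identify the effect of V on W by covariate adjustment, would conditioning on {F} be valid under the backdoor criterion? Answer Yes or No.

Backdoor paths from V to W (paths whose first edge points into V):
  P1: V <- E -> F -> W
  P2: V <- U <- F -> W
Condition 1 (no descendant of V in the set): holds — descendants of V are {B, W}; none are in {F}.
Condition 2 (every backdoor path blocked by {F}):
  P1: blocked at chain node F ∈ conditioning set.
  P2: blocked at fork node F ∈ conditioning set.
{F} satisfies the backdoor criterion.

Yes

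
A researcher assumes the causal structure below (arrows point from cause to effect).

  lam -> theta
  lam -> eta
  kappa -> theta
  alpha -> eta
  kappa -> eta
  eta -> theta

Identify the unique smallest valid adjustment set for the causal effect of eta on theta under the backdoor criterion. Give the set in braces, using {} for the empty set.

{kappa, lam}

Variables eligible for adjustment (non-descendants of eta, excluding eta and theta): {alpha, kappa, lam}.
Backdoor paths from eta to theta:
  P1: eta <- lam -> theta
  P2: eta <- kappa -> theta
The empty set is not sufficient: P1 (eta <- lam -> theta) has no collider blocking it and no conditioned non-collider, so it is open.
Try {kappa, lam}:
  P1: blocked at fork node lam ∈ conditioning set.
  P2: blocked at fork node kappa ∈ conditioning set.
{kappa, lam} contains no descendant of eta and blocks every backdoor path.
Every element of {kappa, lam} is needed (dropping kappa leaves P2 open; dropping lam leaves P1 open), so no proper subset is valid.
Among all size-2 subsets of the eligible variables, only {kappa, lam} blocks every backdoor path, so it is the unique smallest valid adjustment set.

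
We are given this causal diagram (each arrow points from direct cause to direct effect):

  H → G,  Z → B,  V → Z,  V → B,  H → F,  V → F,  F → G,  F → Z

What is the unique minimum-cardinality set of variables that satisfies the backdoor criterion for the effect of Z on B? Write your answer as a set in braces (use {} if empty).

{V}

Variables eligible for adjustment (non-descendants of Z, excluding Z and B): {F, G, H, V}.
Backdoor paths from Z to B:
  P1: Z <- V -> B
  P2: Z <- F <- V -> B
The empty set is not sufficient: P1 (Z <- V -> B) has no collider blocking it and no conditioned non-collider, so it is open.
Try {V}:
  P1: blocked at fork node V ∈ conditioning set.
  P2: blocked at fork node V ∈ conditioning set.
{V} contains no descendant of Z and blocks every backdoor path.
No other singleton works — e.g. {H} leaves P1 open — so {V} is the unique smallest valid adjustment set.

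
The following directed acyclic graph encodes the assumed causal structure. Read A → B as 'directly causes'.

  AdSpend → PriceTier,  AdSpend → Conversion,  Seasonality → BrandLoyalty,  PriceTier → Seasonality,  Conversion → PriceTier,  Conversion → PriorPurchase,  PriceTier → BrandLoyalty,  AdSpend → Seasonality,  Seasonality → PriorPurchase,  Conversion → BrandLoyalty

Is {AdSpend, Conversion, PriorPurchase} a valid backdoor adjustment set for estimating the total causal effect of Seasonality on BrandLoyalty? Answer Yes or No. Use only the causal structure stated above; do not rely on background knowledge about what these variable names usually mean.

Backdoor paths from Seasonality to BrandLoyalty (paths whose first edge points into Seasonality):
  P1: Seasonality <- AdSpend -> Conversion -> PriceTier -> BrandLoyalty
  P2: Seasonality <- AdSpend -> Conversion -> BrandLoyalty
  P3: Seasonality <- AdSpend -> PriceTier <- Conversion -> BrandLoyalty
  P4: Seasonality <- AdSpend -> PriceTier -> BrandLoyalty
  P5: Seasonality <- PriceTier <- AdSpend -> Conversion -> BrandLoyalty
  P6: Seasonality <- PriceTier <- Conversion -> BrandLoyalty
  P7: Seasonality <- PriceTier -> BrandLoyalty
Condition 1 (no descendant of Seasonality in the set): FAILS — PriorPurchase is a descendant of Seasonality.
Condition 2 (every backdoor path blocked by {AdSpend, Conversion, PriorPurchase}):
  P1: blocked at fork node AdSpend ∈ conditioning set.
  P2: blocked at fork node AdSpend ∈ conditioning set.
  P3: blocked at fork node AdSpend ∈ conditioning set.
  P4: blocked at fork node AdSpend ∈ conditioning set.
  P5: blocked at fork node AdSpend ∈ conditioning set.
  P6: blocked at fork node Conversion ∈ conditioning set.
  P7: open — no interior node is in the conditioning set.
{AdSpend, Conversion, PriorPurchase} does not satisfy the backdoor criterion.

No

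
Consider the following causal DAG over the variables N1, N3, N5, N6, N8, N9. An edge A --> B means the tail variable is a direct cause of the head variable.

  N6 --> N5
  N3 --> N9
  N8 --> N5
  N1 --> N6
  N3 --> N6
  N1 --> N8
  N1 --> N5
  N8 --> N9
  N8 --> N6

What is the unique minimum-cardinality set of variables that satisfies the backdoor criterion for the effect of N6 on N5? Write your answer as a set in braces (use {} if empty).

Variables eligible for adjustment (non-descendants of N6, excluding N6 and N5): {N1, N3, N8, N9}.
Backdoor paths from N6 to N5:
  P1: N6 <- N1 -> N8 -> N5
  P2: N6 <- N1 -> N5
  P3: N6 <- N3 -> N9 <- N8 <- N1 -> N5
  P4: N6 <- N3 -> N9 <- N8 -> N5
  P5: N6 <- N8 <- N1 -> N5
  P6: N6 <- N8 -> N5
The empty set is not sufficient: P1 (N6 <- N1 -> N8 -> N5) has no collider blocking it and no conditioned non-collider, so it is open.
Try {N1, N8}:
  P1: blocked at fork node N1 ∈ conditioning set.
  P2: blocked at fork node N1 ∈ conditioning set.
  P3: blocked at collider N9 (neither it nor any descendant is in the conditioning set).
  P4: blocked at collider N9 (neither it nor any descendant is in the conditioning set).
  P5: blocked at chain node N8 ∈ conditioning set.
  P6: blocked at fork node N8 ∈ conditioning set.
{N1, N8} contains no descendant of N6 and blocks every backdoor path.
Every element of {N1, N8} is needed (dropping N1 leaves P2 open; dropping N8 leaves P6 open), so no proper subset is valid.
Among all size-2 subsets of the eligible variables, only {N1, N8} blocks every backdoor path, so it is the unique smallest valid adjustment set.

{N1, N8}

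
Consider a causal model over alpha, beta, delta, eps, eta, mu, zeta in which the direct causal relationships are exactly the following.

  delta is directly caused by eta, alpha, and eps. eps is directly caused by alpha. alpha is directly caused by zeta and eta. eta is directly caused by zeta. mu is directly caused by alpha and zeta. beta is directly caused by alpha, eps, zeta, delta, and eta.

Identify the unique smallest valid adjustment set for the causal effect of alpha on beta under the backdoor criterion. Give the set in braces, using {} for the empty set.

Variables eligible for adjustment (non-descendants of alpha, excluding alpha and beta): {eta, zeta}.
Backdoor paths from alpha to beta:
  P1: alpha <- zeta -> eta -> delta <- eps -> beta
  P2: alpha <- zeta -> eta -> delta -> beta
  P3: alpha <- zeta -> eta -> beta
  P4: alpha <- zeta -> beta
  P5: alpha <- eta <- zeta -> beta
  P6: alpha <- eta -> delta <- eps -> beta
  P7: alpha <- eta -> delta -> beta
  P8: alpha <- eta -> beta
The empty set is not sufficient: P2 (alpha <- zeta -> eta -> delta -> beta) has no collider blocking it and no conditioned non-collider, so it is open.
Try {eta, zeta}:
  P1: blocked at fork node zeta ∈ conditioning set.
  P2: blocked at fork node zeta ∈ conditioning set.
  P3: blocked at fork node zeta ∈ conditioning set.
  P4: blocked at fork node zeta ∈ conditioning set.
  P5: blocked at chain node eta ∈ conditioning set.
  P6: blocked at fork node eta ∈ conditioning set.
  P7: blocked at fork node eta ∈ conditioning set.
  P8: blocked at fork node eta ∈ conditioning set.
{eta, zeta} contains no descendant of alpha and blocks every backdoor path.
Every element of {eta, zeta} is needed (dropping eta leaves P7 open; dropping zeta leaves P4 open), so no proper subset is valid.
Among all size-2 subsets of the eligible variables, only {eta, zeta} blocks every backdoor path, so it is the unique smallest valid adjustment set.

{eta, zeta}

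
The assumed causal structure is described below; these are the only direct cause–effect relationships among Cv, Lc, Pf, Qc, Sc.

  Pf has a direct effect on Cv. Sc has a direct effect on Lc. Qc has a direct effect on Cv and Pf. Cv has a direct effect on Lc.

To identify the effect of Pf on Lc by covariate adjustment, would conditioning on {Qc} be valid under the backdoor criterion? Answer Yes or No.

Yes

Backdoor paths from Pf to Lc (paths whose first edge points into Pf):
  P1: Pf <- Qc -> Cv -> Lc
Condition 1 (no descendant of Pf in the set): holds — descendants of Pf are {Cv, Lc}; none are in {Qc}.
Condition 2 (every backdoor path blocked by {Qc}):
  P1: blocked at fork node Qc ∈ conditioning set.
{Qc} satisfies the backdoor criterion.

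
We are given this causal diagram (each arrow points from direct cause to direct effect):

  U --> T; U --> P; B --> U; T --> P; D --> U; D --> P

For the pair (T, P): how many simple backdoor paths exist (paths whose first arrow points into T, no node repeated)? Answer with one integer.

2

A backdoor path from T to P is any simple undirected path whose first edge points into T (i.e. leaves T via a parent).
Parents of T: {U}.
Enumerating:
  P1: T <- U <- D -> P
  P2: T <- U -> P
That exhausts the simple backdoor paths. Count: 2.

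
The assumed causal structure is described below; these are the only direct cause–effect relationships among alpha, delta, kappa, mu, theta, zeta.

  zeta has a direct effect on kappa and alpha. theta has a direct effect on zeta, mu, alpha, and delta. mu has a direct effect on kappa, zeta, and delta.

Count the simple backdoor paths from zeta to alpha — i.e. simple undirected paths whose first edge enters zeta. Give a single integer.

3

A backdoor path from zeta to alpha is any simple undirected path whose first edge points into zeta (i.e. leaves zeta via a parent).
Parents of zeta: {mu, theta}.
Enumerating:
  P1: zeta <- theta -> alpha
  P2: zeta <- mu <- theta -> alpha
  P3: zeta <- mu -> delta <- theta -> alpha
That exhausts the simple backdoor paths. Count: 3.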